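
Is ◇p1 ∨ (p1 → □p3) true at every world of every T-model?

Tableau for the negation ¬(◇p1 ∨ (p1 → □p3)):
1. ¬(◇p1 ∨ (p1 → □p3)), u
2. ¬◇p1, u
3. ¬(p1 → □p3), u
4. p1, u
5. ¬□p3, u
6. ¬p1, u
Accessibility: uRu
Branch closes: p1 and ¬p1 both at u.
Every branch of the negation's tableau closes; the branch above is one of them.

Yes, valid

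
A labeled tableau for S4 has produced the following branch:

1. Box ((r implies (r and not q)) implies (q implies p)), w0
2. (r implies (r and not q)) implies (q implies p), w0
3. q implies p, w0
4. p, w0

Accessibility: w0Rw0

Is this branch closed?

Open

There is no literal clash: for every atom and world, at most one sign appears.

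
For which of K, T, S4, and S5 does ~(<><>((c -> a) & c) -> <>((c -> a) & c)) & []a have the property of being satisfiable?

T-tableau for the formula:
1. ~(<><>((c -> a) & c) -> <>((c -> a) & c)) & []a, w0
2. ~(<><>((c -> a) & c) -> <>((c -> a) & c)), w0
3. []a, w0
4. <><>((c -> a) & c), w0
5. ~<>((c -> a) & c), w0
6. a, w0
7. ~((c -> a) & c), w0
8. ~c, w0
9. <>((c -> a) & c), w1
10. a, w1
11. ~((c -> a) & c), w1
12. ~c, w1
13. (c -> a) & c, w2
14. c -> a, w2
15. c, w2
16. a, w2
Accessibility: w0Rw0, w0Rw1, w1Rw1, w1Rw2, w2Rw2
Complete open branch: satisfiable in T, hence also in K (this T-model is also a K-model).
S4-tableau for the formula:
1. ~(<><>((c -> a) & c) -> <>((c -> a) & c)) & []a, w0
2. ~(<><>((c -> a) & c) -> <>((c -> a) & c)), w0
3. []a, w0
4. <><>((c -> a) & c), w0
5. ~<>((c -> a) & c), w0
6. a, w0
7. ~((c -> a) & c), w0
8. ~c, w0
9. <>((c -> a) & c), w1
10. a, w1
11. ~((c -> a) & c), w1
12. ~c, w1
13. (c -> a) & c, w2
14. c -> a, w2
15. c, w2
16. a, w2
17. ~((c -> a) & c), w2
18. ~(c -> a), w2
19. ~a, w2
Accessibility: w0Rw0, w0Rw1, w0Rw2, w1Rw1, w1Rw2, w2Rw2
Branch closes: a and ~a both at w2.
Every branch closes (one shown): unsatisfiable in S4, hence also in S5 (every S5-frame is an S4-frame).

K, T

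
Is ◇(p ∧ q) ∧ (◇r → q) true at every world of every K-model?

Tableau for the negation ¬(◇(p ∧ q) ∧ (◇r → q)):
1. ¬(◇(p ∧ q) ∧ (◇r → q)), u
2. ¬(◇r → q), u   [¬∧-rule on 1 (branches; this branch)]
3. ◇r, u   [¬→-rule on 2]
4. ¬q, u   [¬→-rule on 2]
5. r, v   [◇-rule on 3: fresh world v, uRv]
Accessibility: uRv
The negation has an open branch (countermodel exists).

No, not valid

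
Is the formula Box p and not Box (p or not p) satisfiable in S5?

1. Box p and not Box (p or not p), u
2. Box p, u   [and-rule on 1]
3. not Box (p or not p), u   [and-rule on 1]
4. p, u   [Box-rule on 2 via uRu]
5. not (p or not p), v   [neg-Box-rule on 3: fresh world v, uRv]
6. not p, v   [neg-or-rule on 5]
7. p, v   [neg-or-rule on 5]
Accessibility: uRu, uRv, vRu, vRv
Branch closes: p and not p both at v.
All branches of the tableau close; one closing branch shown above.

No, unsatisfiable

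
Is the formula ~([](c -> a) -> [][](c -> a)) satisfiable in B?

1. ~([](c -> a) -> [][](c -> a)), u
2. [](c -> a), u   [~->-rule on 1]
3. ~[][](c -> a), u   [~->-rule on 1]
4. c -> a, u   [[]-rule on 2 via uRu]
5. a, u   [->-rule on 4 (branches; this branch)]
6. ~[](c -> a), v   [~[]-rule on 3: fresh world v, uRv]
7. c -> a, v   [[]-rule on 2 via uRv]
8. a, v   [->-rule on 7 (branches; this branch)]
9. ~(c -> a), w   [~[]-rule on 6: fresh world w, vRw]
10. c, w   [~->-rule on 9]
11. ~a, w   [~->-rule on 9]
Accessibility: uRu, uRv, vRu, vRv, vRw, wRv, wRw

Satisfiable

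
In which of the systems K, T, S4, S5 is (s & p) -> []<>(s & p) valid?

S4-tableau for the negation ~((s & p) -> []<>(s & p)):
1. ~((s & p) -> []<>(s & p)), 0
2. s & p, 0
3. ~[]<>(s & p), 0
4. s, 0
5. p, 0
6. ~<>(s & p), 1
7. ~(s & p), 1
8. ~p, 1
Accessibility: 0R0, 0R1, 1R1
Complete open branch: countermodel on an S4-frame, so not valid in S4, nor in K, T (the same frame is also a K-frame and a T-frame).
S5-tableau for the negation ~((s & p) -> []<>(s & p)):
1. ~((s & p) -> []<>(s & p)), 0
2. s & p, 0
3. ~[]<>(s & p), 0
4. s, 0
5. p, 0
6. ~<>(s & p), 1
7. ~(s & p), 0
8. ~(s & p), 1
9. ~p, 0
Accessibility: 0R0, 0R1, 1R0, 1R1
Branch closes: p and ~p both at 0.
Every branch closes (one shown): valid in S5.

S5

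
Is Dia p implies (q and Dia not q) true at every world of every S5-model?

Tableau for the negation not (Dia p implies (q and Dia not q)):
1. not (Dia p implies (q and Dia not q)), u
2. Dia p, u
3. not (q and Dia not q), u
4. not Dia not q, u
5. q, u
6. p, v
7. q, v
Accessibility: uRu, uRv, vRu, vRv
The negation has an open branch (countermodel exists).

Invalid (countermodel exists)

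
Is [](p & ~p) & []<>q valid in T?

Not valid

Tableau for the negation ~([](p & ~p) & []<>q):
1. ~([](p & ~p) & []<>q), w0
2. ~[]<>q, w0   [~&-rule on 1 (branches; this branch)]
3. ~<>q, w1   [~[]-rule on 2: fresh world w1, w0Rw1]
4. ~q, w1   [~<>-rule on 3 via w1Rw1]
Accessibility: w0Rw0, w0Rw1, w1Rw1
The negation has an open branch (countermodel exists).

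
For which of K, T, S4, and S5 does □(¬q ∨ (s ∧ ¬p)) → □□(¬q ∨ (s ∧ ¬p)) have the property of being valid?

S4, S5

T-tableau for the negation ¬(□(¬q ∨ (s ∧ ¬p)) → □□(¬q ∨ (s ∧ ¬p))):
1. ¬(□(¬q ∨ (s ∧ ¬p)) → □□(¬q ∨ (s ∧ ¬p))), 0
2. □(¬q ∨ (s ∧ ¬p)), 0
3. ¬□□(¬q ∨ (s ∧ ¬p)), 0
4. ¬q ∨ (s ∧ ¬p), 0
5. s ∧ ¬p, 0
6. s, 0
7. ¬p, 0
8. ¬□(¬q ∨ (s ∧ ¬p)), 1
9. ¬q ∨ (s ∧ ¬p), 1
10. s ∧ ¬p, 1
11. s, 1
12. ¬p, 1
13. ¬(¬q ∨ (s ∧ ¬p)), 2
14. q, 2
15. ¬(s ∧ ¬p), 2
16. p, 2
Accessibility: 0R0, 0R1, 1R1, 1R2, 2R2
Complete open branch: countermodel on a T-frame, so not valid in T, nor in K (the same frame is also a K-frame).
S4-tableau for the negation ¬(□(¬q ∨ (s ∧ ¬p)) → □□(¬q ∨ (s ∧ ¬p))):
1. ¬(□(¬q ∨ (s ∧ ¬p)) → □□(¬q ∨ (s ∧ ¬p))), 0
2. □(¬q ∨ (s ∧ ¬p)), 0
3. ¬□□(¬q ∨ (s ∧ ¬p)), 0
4. ¬q ∨ (s ∧ ¬p), 0
5. s ∧ ¬p, 0
6. s, 0
7. ¬p, 0
8. ¬□(¬q ∨ (s ∧ ¬p)), 1
9. ¬q ∨ (s ∧ ¬p), 1
10. s ∧ ¬p, 1
11. s, 1
12. ¬p, 1
13. ¬(¬q ∨ (s ∧ ¬p)), 2
14. q, 2
15. ¬(s ∧ ¬p), 2
16. ¬q ∨ (s ∧ ¬p), 2
17. p, 2
18. s ∧ ¬p, 2
19. s, 2
20. ¬p, 2
Accessibility: 0R0, 0R1, 0R2, 1R1, 1R2, 2R2
Branch closes: p and ¬p both at 2.
Every branch closes (one shown): valid in S4, hence also in S5 (every theorem of S4 is a theorem of S5).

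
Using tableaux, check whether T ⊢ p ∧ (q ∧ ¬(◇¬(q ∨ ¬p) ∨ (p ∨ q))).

Not valid

Tableau for the negation ¬(p ∧ (q ∧ ¬(◇¬(q ∨ ¬p) ∨ (p ∨ q)))):
1. ¬(p ∧ (q ∧ ¬(◇¬(q ∨ ¬p) ∨ (p ∨ q)))), u
2. ¬(q ∧ ¬(◇¬(q ∨ ¬p) ∨ (p ∨ q))), u
3. ◇¬(q ∨ ¬p) ∨ (p ∨ q), u
4. p ∨ q, u
5. q, u
Accessibility: uRu
The negation has an open branch (countermodel exists).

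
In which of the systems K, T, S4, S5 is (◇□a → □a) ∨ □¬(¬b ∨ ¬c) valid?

S5

S4-tableau for the negation ¬((◇□a → □a) ∨ □¬(¬b ∨ ¬c)):
1. ¬((◇□a → □a) ∨ □¬(¬b ∨ ¬c)), u
2. ¬(◇□a → □a), u   [¬∨-rule on 1]
3. ¬□¬(¬b ∨ ¬c), u   [¬∨-rule on 1]
4. ◇□a, u   [¬→-rule on 2]
5. ¬□a, u   [¬→-rule on 2]
6. ¬b ∨ ¬c, v   [¬□-rule on 3: fresh world v, uRv]
7. ¬c, v   [∨-rule on 6 (branches; this branch)]
8. □a, w   [◇-rule on 4: fresh world w, uRw]
9. a, w   [□-rule on 8 via wRw]
10. ¬a, x   [¬□-rule on 5: fresh world x, uRx]
Accessibility: uRu, uRv, uRw, uRx, vRv, wRw, xRx
Complete open branch: countermodel on an S4-frame, so not valid in S4, nor in K, T (the same frame is also a K-frame and a T-frame).
S5-tableau for the negation ¬((◇□a → □a) ∨ □¬(¬b ∨ ¬c)):
1. ¬((◇□a → □a) ∨ □¬(¬b ∨ ¬c)), u
2. ¬(◇□a → □a), u   [¬∨-rule on 1]
3. ¬□¬(¬b ∨ ¬c), u   [¬∨-rule on 1]
4. ◇□a, u   [¬→-rule on 2]
5. ¬□a, u   [¬→-rule on 2]
6. ¬b ∨ ¬c, v   [¬□-rule on 3: fresh world v, uRv]
7. ¬c, v   [∨-rule on 6 (branches; this branch)]
8. □a, w   [◇-rule on 4: fresh world w, uRw]
9. a, u   [□-rule on 8 via wRu]
10. a, v   [□-rule on 8 via wRv]
11. a, w   [□-rule on 8 via wRw]
12. ¬a, x   [¬□-rule on 5: fresh world x, uRx]
13. a, x   [□-rule on 8 via wRx]
Accessibility: uRu, uRv, uRw, uRx, vRu, vRv, vRw, vRx, wRu, wRv, wRw, wRx, xRu, xRv, xRw, xRx
Branch closes: a and ¬a both at x.
Every branch closes (one shown): valid in S5.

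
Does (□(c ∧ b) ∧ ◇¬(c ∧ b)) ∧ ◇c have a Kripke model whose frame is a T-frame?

Unsatisfiable

1. (□(c ∧ b) ∧ ◇¬(c ∧ b)) ∧ ◇c, u
2. □(c ∧ b) ∧ ◇¬(c ∧ b), u   [∧-rule on 1]
3. ◇c, u   [∧-rule on 1]
4. □(c ∧ b), u   [∧-rule on 2]
5. ◇¬(c ∧ b), u   [∧-rule on 2]
6. c ∧ b, u   [□-rule on 4 via uRu]
7. c, u   [∧-rule on 6]
8. b, u   [∧-rule on 6]
9. c, v   [◇-rule on 3: fresh world v, uRv]
10. c ∧ b, v   [□-rule on 4 via uRv]
11. b, v   [∧-rule on 10]
12. ¬(c ∧ b), w   [◇-rule on 5: fresh world w, uRw]
13. c ∧ b, w   [□-rule on 4 via uRw]
14. c, w   [∧-rule on 13]
15. b, w   [∧-rule on 13]
16. ¬b, w   [¬∧-rule on 12 (branches; this branch)]
Accessibility: uRu, uRv, uRw, vRv, wRw
Branch closes: b and ¬b both at w.
(One branch shown.) All branches close.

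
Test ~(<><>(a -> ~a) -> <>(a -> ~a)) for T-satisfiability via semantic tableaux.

Satisfiable (open branch found)

1. ~(<><>(a -> ~a) -> <>(a -> ~a)), u
2. <><>(a -> ~a), u
3. ~<>(a -> ~a), u
4. ~(a -> ~a), u
5. a, u
6. <>(a -> ~a), v
7. ~(a -> ~a), v
8. a, v
9. a -> ~a, w
10. ~a, w
Accessibility: uRu, uRv, vRv, vRw, wRw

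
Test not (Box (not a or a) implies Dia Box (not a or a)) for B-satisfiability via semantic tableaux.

Unsatisfiable (every branch closes)

1. not (Box (not a or a) implies Dia Box (not a or a)), 0
2. Box (not a or a), 0
3. not Dia Box (not a or a), 0
4. not a or a, 0
5. not Box (not a or a), 0
6. a, 0
7. not (not a or a), 1
8. a, 1
9. not a, 1
Accessibility: 0R0, 0R1, 1R0, 1R1
Branch closes: a and not a both at 1.
Every branch closes; the branch above is one of them.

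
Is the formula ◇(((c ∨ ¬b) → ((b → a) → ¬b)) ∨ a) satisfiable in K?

1. ◇(((c ∨ ¬b) → ((b → a) → ¬b)) ∨ a), w0
2. ((c ∨ ¬b) → ((b → a) → ¬b)) ∨ a, w1
3. a, w1
Accessibility: w0Rw1

Satisfiable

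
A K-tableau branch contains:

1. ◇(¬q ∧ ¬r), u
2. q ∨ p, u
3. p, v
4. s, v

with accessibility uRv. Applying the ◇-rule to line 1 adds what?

a fresh world w with uRw, and ¬q ∧ ¬r at w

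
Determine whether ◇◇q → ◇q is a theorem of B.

Not valid

Tableau for the negation ¬(◇◇q → ◇q):
1. ¬(◇◇q → ◇q), 0
2. ◇◇q, 0
3. ¬◇q, 0
4. ¬q, 0
5. ◇q, 1
6. ¬q, 1
7. q, 2
Accessibility: 0R0, 0R1, 1R0, 1R1, 1R2, 2R1, 2R2
The negation has an open branch (countermodel exists).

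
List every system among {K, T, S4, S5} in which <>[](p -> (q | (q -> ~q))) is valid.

T, S4, S5

T-tableau for the negation ~<>[](p -> (q | (q -> ~q))):
1. ~<>[](p -> (q | (q -> ~q))), 0
2. ~[](p -> (q | (q -> ~q))), 0
3. ~(p -> (q | (q -> ~q))), 1
4. p, 1
5. ~(q | (q -> ~q)), 1
6. ~q, 1
7. ~(q -> ~q), 1
8. q, 1
Accessibility: 0R0, 0R1, 1R1
Branch closes: q and ~q both at 1.
Every branch closes (one shown): valid in T, hence also in S4, S5 (every theorem of T is a theorem of S4 and S5).
K-tableau for the negation ~<>[](p -> (q | (q -> ~q))):
1. ~<>[](p -> (q | (q -> ~q))), 0
Complete open branch: countermodel on a K-frame, so not valid in K.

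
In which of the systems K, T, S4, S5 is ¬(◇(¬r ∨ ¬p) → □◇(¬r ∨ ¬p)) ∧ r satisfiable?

K, T, S4

S4-tableau for the formula:
1. ¬(◇(¬r ∨ ¬p) → □◇(¬r ∨ ¬p)) ∧ r, 0
2. ¬(◇(¬r ∨ ¬p) → □◇(¬r ∨ ¬p)), 0   [∧-rule on 1]
3. r, 0   [∧-rule on 1]
4. ◇(¬r ∨ ¬p), 0   [¬→-rule on 2]
5. ¬□◇(¬r ∨ ¬p), 0   [¬→-rule on 2]
6. ¬r ∨ ¬p, 1   [◇-rule on 4: fresh world 1, 0R1]
7. ¬p, 1   [∨-rule on 6 (branches; this branch)]
8. ¬◇(¬r ∨ ¬p), 2   [¬□-rule on 5: fresh world 2, 0R2]
9. ¬(¬r ∨ ¬p), 2   [¬◇-rule on 8 via 2R2]
10. r, 2   [¬∨-rule on 9]
11. p, 2   [¬∨-rule on 9]
Accessibility: 0R0, 0R1, 0R2, 1R1, 2R2
Complete open branch: satisfiable in S4, hence also in K, T (this S4-model is also a K-model and a T-model).
S5-tableau for the formula:
1. ¬(◇(¬r ∨ ¬p) → □◇(¬r ∨ ¬p)) ∧ r, 0
2. ¬(◇(¬r ∨ ¬p) → □◇(¬r ∨ ¬p)), 0   [∧-rule on 1]
3. r, 0   [∧-rule on 1]
4. ◇(¬r ∨ ¬p), 0   [¬→-rule on 2]
5. ¬□◇(¬r ∨ ¬p), 0   [¬→-rule on 2]
6. ¬r ∨ ¬p, 1   [◇-rule on 4: fresh world 1, 0R1]
7. ¬p, 1   [∨-rule on 6 (branches; this branch)]
8. ¬◇(¬r ∨ ¬p), 2   [¬□-rule on 5: fresh world 2, 0R2]
9. ¬(¬r ∨ ¬p), 0   [¬◇-rule on 8 via 2R0]
10. p, 0   [¬∨-rule on 9]
11. ¬(¬r ∨ ¬p), 1   [¬◇-rule on 8 via 2R1]
12. r, 1   [¬∨-rule on 11]
13. p, 1   [¬∨-rule on 11]
Accessibility: 0R0, 0R1, 0R2, 1R0, 1R1, 1R2, 2R0, 2R1, 2R2
Branch closes: p and ¬p both at 1.
Every branch closes (one shown): unsatisfiable in S5.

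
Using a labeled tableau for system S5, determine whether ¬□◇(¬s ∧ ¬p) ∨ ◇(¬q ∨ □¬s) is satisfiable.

1. ¬□◇(¬s ∧ ¬p) ∨ ◇(¬q ∨ □¬s), u
2. ◇(¬q ∨ □¬s), u
3. ¬q ∨ □¬s, v
4. □¬s, v
5. ¬s, u
6. ¬s, v
Accessibility: uRu, uRv, vRu, vRv

Satisfiable (open branch found)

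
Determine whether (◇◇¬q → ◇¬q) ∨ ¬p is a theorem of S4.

Tableau for the negation ¬((◇◇¬q → ◇¬q) ∨ ¬p):
1. ¬((◇◇¬q → ◇¬q) ∨ ¬p), 0
2. ¬(◇◇¬q → ◇¬q), 0
3. p, 0
4. ◇◇¬q, 0
5. ¬◇¬q, 0
6. q, 0
7. ◇¬q, 1
8. q, 1
9. ¬q, 2
10. q, 2
Accessibility: 0R0, 0R1, 0R2, 1R1, 1R2, 2R2
Branch closes: q and ¬q both at 2.
All branches of the negation close; one closing branch shown above.

Valid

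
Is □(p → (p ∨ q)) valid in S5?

Valid

Tableau for the negation ¬□(p → (p ∨ q)):
1. ¬□(p → (p ∨ q)), w0
2. ¬(p → (p ∨ q)), w1   [¬□-rule on 1: fresh world w1, w0Rw1]
3. p, w1   [¬→-rule on 2]
4. ¬(p ∨ q), w1   [¬→-rule on 2]
5. ¬p, w1   [¬∨-rule on 4]
6. ¬q, w1   [¬∨-rule on 4]
Accessibility: w0Rw0, w0Rw1, w1Rw0, w1Rw1
Branch closes: p and ¬p both at w1.
Every branch of the negation's tableau closes; the branch above is one of them.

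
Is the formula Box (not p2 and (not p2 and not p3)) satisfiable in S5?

1. Box (not p2 and (not p2 and not p3)), 0
2. not p2 and (not p2 and not p3), 0
3. not p2, 0
4. not p2 and not p3, 0
5. not p3, 0
Accessibility: 0R0

Yes, satisfiable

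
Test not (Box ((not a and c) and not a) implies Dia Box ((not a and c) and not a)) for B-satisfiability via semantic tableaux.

1. not (Box ((not a and c) and not a) implies Dia Box ((not a and c) and not a)), 0
2. Box ((not a and c) and not a), 0
3. not Dia Box ((not a and c) and not a), 0
4. (not a and c) and not a, 0
5. not a and c, 0
6. not a, 0
7. c, 0
8. not Box ((not a and c) and not a), 0
9. not ((not a and c) and not a), 1
10. (not a and c) and not a, 1
11. not a and c, 1
12. not a, 1
13. c, 1
14. not Box ((not a and c) and not a), 1
15. not (not a and c), 1
16. not c, 1
Accessibility: 0R0, 0R1, 1R0, 1R1
Branch closes: c and not c both at 1.
All branches of the tableau close; one closing branch shown above.

Unsatisfiable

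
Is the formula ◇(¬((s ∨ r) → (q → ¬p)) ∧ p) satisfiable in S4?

1. ◇(¬((s ∨ r) → (q → ¬p)) ∧ p), w0
2. ¬((s ∨ r) → (q → ¬p)) ∧ p, w1
3. ¬((s ∨ r) → (q → ¬p)), w1
4. p, w1
5. s ∨ r, w1
6. ¬(q → ¬p), w1
7. q, w1
8. r, w1
Accessibility: w0Rw0, w0Rw1, w1Rw1

Satisfiable (open branch found)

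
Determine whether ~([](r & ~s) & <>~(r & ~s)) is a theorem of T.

Yes, valid

Tableau for the negation [](r & ~s) & <>~(r & ~s):
1. [](r & ~s) & <>~(r & ~s), 0
2. [](r & ~s), 0
3. <>~(r & ~s), 0
4. r & ~s, 0
5. r, 0
6. ~s, 0
7. ~(r & ~s), 1
8. r & ~s, 1
9. r, 1
10. ~s, 1
11. s, 1
Accessibility: 0R0, 0R1, 1R1
Branch closes: s and ~s both at 1.
Every branch of the negation's tableau closes; the branch above is one of them.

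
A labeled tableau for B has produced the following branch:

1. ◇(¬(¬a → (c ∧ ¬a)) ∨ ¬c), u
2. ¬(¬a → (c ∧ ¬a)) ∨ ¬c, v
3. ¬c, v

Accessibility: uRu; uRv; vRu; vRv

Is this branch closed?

Open

There is no literal clash: for every atom and world, at most one sign appears.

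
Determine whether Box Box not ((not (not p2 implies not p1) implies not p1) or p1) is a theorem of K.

Invalid (countermodel exists)

Tableau for the negation not Box Box not ((not (not p2 implies not p1) implies not p1) or p1):
1. not Box Box not ((not (not p2 implies not p1) implies not p1) or p1), w0
2. not Box not ((not (not p2 implies not p1) implies not p1) or p1), w1   [neg-Box-rule on 1: fresh world w1, w0Rw1]
3. (not (not p2 implies not p1) implies not p1) or p1, w2   [neg-Box-rule on 2: fresh world w2, w1Rw2]
4. p1, w2   [or-rule on 3 (branches; this branch)]
Accessibility: w0Rw1, w1Rw2
The negation has an open branch (countermodel exists).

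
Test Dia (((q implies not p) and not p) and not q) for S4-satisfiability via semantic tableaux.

1. Dia (((q implies not p) and not p) and not q), w0
2. ((q implies not p) and not p) and not q, w1
3. (q implies not p) and not p, w1
4. not q, w1
5. q implies not p, w1
6. not p, w1
Accessibility: w0Rw0, w0Rw1, w1Rw1

Yes, satisfiable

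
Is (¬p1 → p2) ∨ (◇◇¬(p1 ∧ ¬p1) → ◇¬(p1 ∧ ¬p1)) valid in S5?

Tableau for the negation ¬((¬p1 → p2) ∨ (◇◇¬(p1 ∧ ¬p1) → ◇¬(p1 ∧ ¬p1))):
1. ¬((¬p1 → p2) ∨ (◇◇¬(p1 ∧ ¬p1) → ◇¬(p1 ∧ ¬p1))), w0
2. ¬(¬p1 → p2), w0
3. ¬(◇◇¬(p1 ∧ ¬p1) → ◇¬(p1 ∧ ¬p1)), w0
4. ¬p1, w0
5. ¬p2, w0
6. ◇◇¬(p1 ∧ ¬p1), w0
7. ¬◇¬(p1 ∧ ¬p1), w0
8. p1 ∧ ¬p1, w0
9. p1, w0
Accessibility: w0Rw0
Branch closes: p1 and ¬p1 both at w0.
Every branch of the negation's tableau closes; the branch above is one of them.

Yes, valid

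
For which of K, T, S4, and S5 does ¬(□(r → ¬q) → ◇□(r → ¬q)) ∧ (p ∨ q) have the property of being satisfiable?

K

K-tableau for the formula:
1. ¬(□(r → ¬q) → ◇□(r → ¬q)) ∧ (p ∨ q), w0
2. ¬(□(r → ¬q) → ◇□(r → ¬q)), w0
3. p ∨ q, w0
4. □(r → ¬q), w0
5. ¬◇□(r → ¬q), w0
6. q, w0
Complete open branch: satisfiable in K.
T-tableau for the formula:
1. ¬(□(r → ¬q) → ◇□(r → ¬q)) ∧ (p ∨ q), w0
2. ¬(□(r → ¬q) → ◇□(r → ¬q)), w0
3. p ∨ q, w0
4. □(r → ¬q), w0
5. ¬◇□(r → ¬q), w0
6. r → ¬q, w0
7. ¬□(r → ¬q), w0
8. q, w0
9. ¬r, w0
10. ¬(r → ¬q), w1
11. r, w1
12. q, w1
13. r → ¬q, w1
14. ¬□(r → ¬q), w1
15. ¬q, w1
Accessibility: w0Rw0, w0Rw1, w1Rw1
Branch closes: q and ¬q both at w1.
Every branch closes (one shown): unsatisfiable in T, hence also in S4, S5 (every S4/S5-frame is a T-frame).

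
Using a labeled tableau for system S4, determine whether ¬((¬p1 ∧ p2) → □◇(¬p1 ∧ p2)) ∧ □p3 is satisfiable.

1. ¬((¬p1 ∧ p2) → □◇(¬p1 ∧ p2)) ∧ □p3, u
2. ¬((¬p1 ∧ p2) → □◇(¬p1 ∧ p2)), u
3. □p3, u
4. ¬p1 ∧ p2, u
5. ¬□◇(¬p1 ∧ p2), u
6. ¬p1, u
7. p2, u
8. p3, u
9. ¬◇(¬p1 ∧ p2), v
10. p3, v
11. ¬(¬p1 ∧ p2), v
12. ¬p2, v
Accessibility: uRu, uRv, vRv

Satisfiable (open branch found)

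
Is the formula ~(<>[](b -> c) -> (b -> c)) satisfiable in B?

1. ~(<>[](b -> c) -> (b -> c)), u
2. <>[](b -> c), u
3. ~(b -> c), u
4. b, u
5. ~c, u
6. [](b -> c), v
7. b -> c, u
8. b -> c, v
9. c, u
Accessibility: uRu, uRv, vRu, vRv
Branch closes: c and ~c both at u.
All branches of the tableau close; one closing branch shown above.

No, unsatisfiable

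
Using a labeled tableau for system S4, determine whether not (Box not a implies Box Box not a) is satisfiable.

No, unsatisfiable

1. not (Box not a implies Box Box not a), w0
2. Box not a, w0
3. not Box Box not a, w0
4. not a, w0
5. not Box not a, w1
6. not a, w1
7. a, w2
8. not a, w2
Accessibility: w0Rw0, w0Rw1, w0Rw2, w1Rw1, w1Rw2, w2Rw2
Branch closes: a and not a both at w2.
(One branch shown.) All branches close.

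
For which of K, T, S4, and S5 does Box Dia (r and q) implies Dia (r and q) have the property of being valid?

T, S4, S5

T-tableau for the negation not (Box Dia (r and q) implies Dia (r and q)):
1. not (Box Dia (r and q) implies Dia (r and q)), 0
2. Box Dia (r and q), 0
3. not Dia (r and q), 0
4. Dia (r and q), 0
5. not (r and q), 0
6. not q, 0
7. r and q, 1
8. r, 1
9. q, 1
10. Dia (r and q), 1
11. not (r and q), 1
12. not q, 1
Accessibility: 0R0, 0R1, 1R1
Branch closes: q and not q both at 1.
Every branch closes (one shown): valid in T, hence also in S4, S5 (every theorem of T is a theorem of S4 and S5).
K-tableau for the negation not (Box Dia (r and q) implies Dia (r and q)):
1. not (Box Dia (r and q) implies Dia (r and q)), 0
2. Box Dia (r and q), 0
3. not Dia (r and q), 0
Complete open branch: countermodel on a K-frame, so not valid in K.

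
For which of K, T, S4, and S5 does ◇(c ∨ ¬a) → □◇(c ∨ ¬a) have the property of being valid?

S5

S4-tableau for the negation ¬(◇(c ∨ ¬a) → □◇(c ∨ ¬a)):
1. ¬(◇(c ∨ ¬a) → □◇(c ∨ ¬a)), 0
2. ◇(c ∨ ¬a), 0
3. ¬□◇(c ∨ ¬a), 0
4. c ∨ ¬a, 1
5. ¬a, 1
6. ¬◇(c ∨ ¬a), 2
7. ¬(c ∨ ¬a), 2
8. ¬c, 2
9. a, 2
Accessibility: 0R0, 0R1, 0R2, 1R1, 2R2
Complete open branch: countermodel on an S4-frame, so not valid in S4, nor in K, T (the same frame is also a K-frame and a T-frame).
S5-tableau for the negation ¬(◇(c ∨ ¬a) → □◇(c ∨ ¬a)):
1. ¬(◇(c ∨ ¬a) → □◇(c ∨ ¬a)), 0
2. ◇(c ∨ ¬a), 0
3. ¬□◇(c ∨ ¬a), 0
4. c ∨ ¬a, 1
5. ¬a, 1
6. ¬◇(c ∨ ¬a), 2
7. ¬(c ∨ ¬a), 0
8. ¬c, 0
9. a, 0
10. ¬(c ∨ ¬a), 1
11. ¬c, 1
12. a, 1
Accessibility: 0R0, 0R1, 0R2, 1R0, 1R1, 1R2, 2R0, 2R1, 2R2
Branch closes: a and ¬a both at 1.
Every branch closes (one shown): valid in S5.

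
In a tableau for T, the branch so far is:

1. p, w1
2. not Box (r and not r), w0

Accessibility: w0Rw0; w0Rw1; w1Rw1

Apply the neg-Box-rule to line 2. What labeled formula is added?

a fresh world w2 with w0Rw2, and not (r and not r) at w2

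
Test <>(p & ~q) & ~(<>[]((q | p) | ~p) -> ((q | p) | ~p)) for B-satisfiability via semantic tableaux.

1. <>(p & ~q) & ~(<>[]((q | p) | ~p) -> ((q | p) | ~p)), 0
2. <>(p & ~q), 0
3. ~(<>[]((q | p) | ~p) -> ((q | p) | ~p)), 0
4. <>[]((q | p) | ~p), 0
5. ~((q | p) | ~p), 0
6. ~(q | p), 0
7. p, 0
8. ~q, 0
9. ~p, 0
Accessibility: 0R0
Branch closes: p and ~p both at 0.
All branches of the tableau close; one closing branch shown above.

Unsatisfiable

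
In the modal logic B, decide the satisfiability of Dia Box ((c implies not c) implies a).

Satisfiable

1. Dia Box ((c implies not c) implies a), u
2. Box ((c implies not c) implies a), v   [Dia-rule on 1: fresh world v, uRv]
3. (c implies not c) implies a, u   [Box-rule on 2 via vRu]
4. (c implies not c) implies a, v   [Box-rule on 2 via vRv]
5. a, u   [implies-rule on 3 (branches; this branch)]
6. a, v   [implies-rule on 4 (branches; this branch)]
Accessibility: uRu, uRv, vRu, vRv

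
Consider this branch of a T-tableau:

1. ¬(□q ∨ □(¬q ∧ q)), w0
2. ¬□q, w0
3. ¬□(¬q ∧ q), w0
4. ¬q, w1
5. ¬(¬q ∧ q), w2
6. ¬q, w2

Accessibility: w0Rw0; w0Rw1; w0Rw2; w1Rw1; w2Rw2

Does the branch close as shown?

Not closed

No atom appears with both signs at the same world.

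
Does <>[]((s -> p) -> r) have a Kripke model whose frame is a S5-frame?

Satisfiable

1. <>[]((s -> p) -> r), w0
2. []((s -> p) -> r), w1
3. (s -> p) -> r, w0
4. (s -> p) -> r, w1
5. r, w0
6. r, w1
Accessibility: w0Rw0, w0Rw1, w1Rw0, w1Rw1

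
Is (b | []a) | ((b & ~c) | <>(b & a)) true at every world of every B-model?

Not valid

Tableau for the negation ~((b | []a) | ((b & ~c) | <>(b & a))):
1. ~((b | []a) | ((b & ~c) | <>(b & a))), u
2. ~(b | []a), u
3. ~((b & ~c) | <>(b & a)), u
4. ~b, u
5. ~[]a, u
6. ~(b & ~c), u
7. ~<>(b & a), u
8. ~(b & a), u
9. c, u
10. ~a, u
11. ~a, v
12. ~(b & a), v
Accessibility: uRu, uRv, vRu, vRv
The negation has an open branch (countermodel exists).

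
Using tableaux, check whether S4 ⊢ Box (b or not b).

Valid in S4

Tableau for the negation not Box (b or not b):
1. not Box (b or not b), u
2. not (b or not b), v
3. not b, v
4. b, v
Accessibility: uRu, uRv, vRv
Branch closes: b and not b both at v.
All branches of the negation close; one closing branch shown above.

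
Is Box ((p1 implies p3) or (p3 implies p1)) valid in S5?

Valid

Tableau for the negation not Box ((p1 implies p3) or (p3 implies p1)):
1. not Box ((p1 implies p3) or (p3 implies p1)), u
2. not ((p1 implies p3) or (p3 implies p1)), v
3. not (p1 implies p3), v
4. not (p3 implies p1), v
5. p1, v
6. not p3, v
7. p3, v
8. not p1, v
Accessibility: uRu, uRv, vRu, vRv
Branch closes: p3 and not p3 both at v.
Every branch of the negation's tableau closes; the branch above is one of them.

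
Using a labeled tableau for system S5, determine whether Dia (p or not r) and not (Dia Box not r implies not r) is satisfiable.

Unsatisfiable

1. Dia (p or not r) and not (Dia Box not r implies not r), 0
2. Dia (p or not r), 0   [and-rule on 1]
3. not (Dia Box not r implies not r), 0   [and-rule on 1]
4. Dia Box not r, 0   [neg-implies-rule on 3]
5. r, 0   [neg-implies-rule on 3]
6. p or not r, 1   [Dia-rule on 2: fresh world 1, 0R1]
7. not r, 1   [or-rule on 6 (branches; this branch)]
8. Box not r, 2   [Dia-rule on 4: fresh world 2, 0R2]
9. not r, 0   [Box-rule on 8 via 2R0]
Accessibility: 0R0, 0R1, 0R2, 1R0, 1R1, 1R2, 2R0, 2R1, 2R2
Branch closes: r and not r both at 0.
(One branch shown.) All branches close.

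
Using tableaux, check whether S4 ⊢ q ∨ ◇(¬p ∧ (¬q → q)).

Not valid

Tableau for the negation ¬(q ∨ ◇(¬p ∧ (¬q → q))):
1. ¬(q ∨ ◇(¬p ∧ (¬q → q))), w0
2. ¬q, w0
3. ¬◇(¬p ∧ (¬q → q)), w0
4. ¬(¬p ∧ (¬q → q)), w0
5. ¬(¬q → q), w0
Accessibility: w0Rw0
The negation has an open branch (countermodel exists).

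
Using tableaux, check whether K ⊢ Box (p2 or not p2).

Tableau for the negation not Box (p2 or not p2):
1. not Box (p2 or not p2), u
2. not (p2 or not p2), v
3. not p2, v
4. p2, v
Accessibility: uRv
Branch closes: p2 and not p2 both at v.
All branches of the negation close; one closing branch shown above.

Yes, valid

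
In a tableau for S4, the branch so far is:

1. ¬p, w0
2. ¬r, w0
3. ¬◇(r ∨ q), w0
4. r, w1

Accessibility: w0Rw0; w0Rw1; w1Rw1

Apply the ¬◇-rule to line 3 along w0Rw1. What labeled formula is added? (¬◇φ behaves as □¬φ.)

¬(r ∨ q), w1

¬◇φ behaves as □¬φ: propagate the negated body to each accessible world.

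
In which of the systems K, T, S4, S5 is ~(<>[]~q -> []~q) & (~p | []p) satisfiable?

S5-tableau for the formula:
1. ~(<>[]~q -> []~q) & (~p | []p), u
2. ~(<>[]~q -> []~q), u
3. ~p | []p, u
4. <>[]~q, u
5. ~[]~q, u
6. []p, u
7. p, u
8. []~q, v
9. p, v
10. ~q, u
11. ~q, v
12. q, w
13. p, w
14. ~q, w
Accessibility: uRu, uRv, uRw, vRu, vRv, vRw, wRu, wRv, wRw
Branch closes: q and ~q both at w.
Every branch closes (one shown): unsatisfiable in S5.
S4-tableau for the formula:
1. ~(<>[]~q -> []~q) & (~p | []p), u
2. ~(<>[]~q -> []~q), u
3. ~p | []p, u
4. <>[]~q, u
5. ~[]~q, u
6. []p, u
7. p, u
8. []~q, v
9. p, v
10. ~q, v
11. q, w
12. p, w
Accessibility: uRu, uRv, uRw, vRv, wRw
Complete open branch: satisfiable in S4, hence also in K, T (this S4-model is also a K-model and a T-model).

K, T, S4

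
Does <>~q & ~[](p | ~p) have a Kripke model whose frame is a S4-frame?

Unsatisfiable

1. <>~q & ~[](p | ~p), u
2. <>~q, u
3. ~[](p | ~p), u
4. ~q, v
5. ~(p | ~p), w
6. ~p, w
7. p, w
Accessibility: uRu, uRv, uRw, vRv, wRw
Branch closes: p and ~p both at w.
Every branch closes; the branch above is one of them.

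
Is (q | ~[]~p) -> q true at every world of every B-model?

No, not valid

Tableau for the negation ~((q | ~[]~p) -> q):
1. ~((q | ~[]~p) -> q), w0
2. q | ~[]~p, w0   [~->-rule on 1]
3. ~q, w0   [~->-rule on 1]
4. ~[]~p, w0   [|-rule on 2 (branches; this branch)]
5. p, w1   [~[]-rule on 4: fresh world w1, w0Rw1]
Accessibility: w0Rw0, w0Rw1, w1Rw0, w1Rw1
The negation has an open branch (countermodel exists).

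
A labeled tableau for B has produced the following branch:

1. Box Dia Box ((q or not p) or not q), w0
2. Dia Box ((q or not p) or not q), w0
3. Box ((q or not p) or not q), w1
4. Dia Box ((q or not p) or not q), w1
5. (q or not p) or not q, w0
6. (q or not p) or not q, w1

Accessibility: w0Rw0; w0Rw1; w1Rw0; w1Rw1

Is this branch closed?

Open

No world carries both an atom and its negation.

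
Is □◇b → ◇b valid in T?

Tableau for the negation ¬(□◇b → ◇b):
1. ¬(□◇b → ◇b), 0
2. □◇b, 0   [¬→-rule on 1]
3. ¬◇b, 0   [¬→-rule on 1]
4. ◇b, 0   [□-rule on 2 via 0R0]
5. ¬b, 0   [¬◇-rule on 3 via 0R0]
6. b, 1   [◇-rule on 4: fresh world 1, 0R1]
7. ◇b, 1   [□-rule on 2 via 0R1]
8. ¬b, 1   [¬◇-rule on 3 via 0R1]
Accessibility: 0R0, 0R1, 1R1
Branch closes: b and ¬b both at 1.
Every branch of the negation's tableau closes; the branch above is one of them.

Yes, valid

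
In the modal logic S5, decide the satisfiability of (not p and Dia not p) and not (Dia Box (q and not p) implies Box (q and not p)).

1. (not p and Dia not p) and not (Dia Box (q and not p) implies Box (q and not p)), u
2. not p and Dia not p, u   [and-rule on 1]
3. not (Dia Box (q and not p) implies Box (q and not p)), u   [and-rule on 1]
4. not p, u   [and-rule on 2]
5. Dia not p, u   [and-rule on 2]
6. Dia Box (q and not p), u   [neg-implies-rule on 3]
7. not Box (q and not p), u   [neg-implies-rule on 3]
8. not p, v   [Dia-rule on 5: fresh world v, uRv]
9. Box (q and not p), w   [Dia-rule on 6: fresh world w, uRw]
10. q and not p, u   [Box-rule on 9 via wRu]
11. q, u   [and-rule on 10]
12. q and not p, v   [Box-rule on 9 via wRv]
13. q, v   [and-rule on 12]
14. q and not p, w   [Box-rule on 9 via wRw]
15. q, w   [and-rule on 14]
16. not p, w   [and-rule on 14]
17. not (q and not p), x   [neg-Box-rule on 7: fresh world x, uRx]
18. q and not p, x   [Box-rule on 9 via wRx]
19. q, x   [and-rule on 18]
20. not p, x   [and-rule on 18]
21. p, x   [neg-and-rule on 17 (branches; this branch)]
Accessibility: uRu, uRv, uRw, uRx, vRu, vRv, vRw, vRx, wRu, wRv, wRw, wRx, xRu, xRv, xRw, xRx
Branch closes: p and not p both at x.
Every branch closes; the branch above is one of them.

Unsatisfiable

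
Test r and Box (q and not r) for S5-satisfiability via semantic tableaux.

Unsatisfiable (every branch closes)

1. r and Box (q and not r), u
2. r, u
3. Box (q and not r), u
4. q and not r, u
5. q, u
6. not r, u
Accessibility: uRu
Branch closes: r and not r both at u.
(One branch shown.) All branches close.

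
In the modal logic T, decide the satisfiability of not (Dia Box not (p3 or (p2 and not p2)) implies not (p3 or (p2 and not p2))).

Yes, satisfiable

1. not (Dia Box not (p3 or (p2 and not p2)) implies not (p3 or (p2 and not p2))), u
2. Dia Box not (p3 or (p2 and not p2)), u
3. p3 or (p2 and not p2), u
4. p3, u
5. Box not (p3 or (p2 and not p2)), v
6. not (p3 or (p2 and not p2)), v
7. not p3, v
8. not (p2 and not p2), v
9. p2, v
Accessibility: uRu, uRv, vRv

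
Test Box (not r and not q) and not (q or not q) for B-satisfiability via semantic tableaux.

Unsatisfiable (every branch closes)

1. Box (not r and not q) and not (q or not q), w0
2. Box (not r and not q), w0
3. not (q or not q), w0
4. not q, w0
5. q, w0
Accessibility: w0Rw0
Branch closes: q and not q both at w0.
Every branch closes; the branch above is one of them.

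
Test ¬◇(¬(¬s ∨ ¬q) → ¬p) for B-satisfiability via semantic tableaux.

1. ¬◇(¬(¬s ∨ ¬q) → ¬p), 0
2. ¬(¬(¬s ∨ ¬q) → ¬p), 0
3. ¬(¬s ∨ ¬q), 0
4. p, 0
5. s, 0
6. q, 0
Accessibility: 0R0

Satisfiable (open branch found)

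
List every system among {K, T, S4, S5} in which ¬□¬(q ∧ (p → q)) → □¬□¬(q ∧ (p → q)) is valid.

S5-tableau for the negation ¬(¬□¬(q ∧ (p → q)) → □¬□¬(q ∧ (p → q))):
1. ¬(¬□¬(q ∧ (p → q)) → □¬□¬(q ∧ (p → q))), 0
2. ¬□¬(q ∧ (p → q)), 0   [¬→-rule on 1]
3. ¬□¬□¬(q ∧ (p → q)), 0   [¬→-rule on 1]
4. q ∧ (p → q), 1   [¬□-rule on 2: fresh world 1, 0R1]
5. q, 1   [∧-rule on 4]
6. p → q, 1   [∧-rule on 4]
7. □¬(q ∧ (p → q)), 2   [¬□-rule on 3: fresh world 2, 0R2]
8. ¬(q ∧ (p → q)), 0   [□-rule on 7 via 2R0]
9. ¬(q ∧ (p → q)), 1   [□-rule on 7 via 2R1]
10. ¬(q ∧ (p → q)), 2   [□-rule on 7 via 2R2]
11. ¬(p → q), 0   [¬∧-rule on 8 (branches; this branch)]
12. p, 0   [¬→-rule on 11]
13. ¬q, 0   [¬→-rule on 11]
14. ¬(p → q), 1   [¬∧-rule on 9 (branches; this branch)]
15. p, 1   [¬→-rule on 14]
16. ¬q, 1   [¬→-rule on 14]
Accessibility: 0R0, 0R1, 0R2, 1R0, 1R1, 1R2, 2R0, 2R1, 2R2
Branch closes: q and ¬q both at 1.
Every branch closes (one shown): valid in S5.
S4-tableau for the negation ¬(¬□¬(q ∧ (p → q)) → □¬□¬(q ∧ (p → q))):
1. ¬(¬□¬(q ∧ (p → q)) → □¬□¬(q ∧ (p → q))), 0
2. ¬□¬(q ∧ (p → q)), 0   [¬→-rule on 1]
3. ¬□¬□¬(q ∧ (p → q)), 0   [¬→-rule on 1]
4. q ∧ (p → q), 1   [¬□-rule on 2: fresh world 1, 0R1]
5. q, 1   [∧-rule on 4]
6. p → q, 1   [∧-rule on 4]
7. □¬(q ∧ (p → q)), 2   [¬□-rule on 3: fresh world 2, 0R2]
8. ¬(q ∧ (p → q)), 2   [□-rule on 7 via 2R2]
9. ¬(p → q), 2   [¬∧-rule on 8 (branches; this branch)]
10. p, 2   [¬→-rule on 9]
11. ¬q, 2   [¬→-rule on 9]
Accessibility: 0R0, 0R1, 0R2, 1R1, 2R2
Complete open branch: countermodel on an S4-frame, so not valid in S4, nor in K, T (the same frame is also a K-frame and a T-frame).

S5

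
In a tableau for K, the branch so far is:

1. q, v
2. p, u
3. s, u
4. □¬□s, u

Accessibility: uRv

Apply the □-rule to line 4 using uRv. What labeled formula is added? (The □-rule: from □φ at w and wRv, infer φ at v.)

¬□s, v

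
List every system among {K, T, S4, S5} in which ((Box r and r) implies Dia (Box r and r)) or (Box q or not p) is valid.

T, S4, S5

T-tableau for the negation not (((Box r and r) implies Dia (Box r and r)) or (Box q or not p)):
1. not (((Box r and r) implies Dia (Box r and r)) or (Box q or not p)), w0
2. not ((Box r and r) implies Dia (Box r and r)), w0
3. not (Box q or not p), w0
4. Box r and r, w0
5. not Dia (Box r and r), w0
6. not Box q, w0
7. p, w0
8. Box r, w0
9. r, w0
10. not (Box r and r), w0
11. not Box r, w0
12. not q, w1
13. not (Box r and r), w1
14. r, w1
15. not Box r, w1
16. not r, w2
17. not (Box r and r), w2
18. r, w2
Accessibility: w0Rw0, w0Rw1, w0Rw2, w1Rw1, w2Rw2
Branch closes: r and not r both at w2.
Every branch closes (one shown): valid in T, hence also in S4, S5 (every theorem of T is a theorem of S4 and S5).
K-tableau for the negation not (((Box r and r) implies Dia (Box r and r)) or (Box q or not p)):
1. not (((Box r and r) implies Dia (Box r and r)) or (Box q or not p)), w0
2. not ((Box r and r) implies Dia (Box r and r)), w0
3. not (Box q or not p), w0
4. Box r and r, w0
5. not Dia (Box r and r), w0
6. not Box q, w0
7. p, w0
8. Box r, w0
9. r, w0
10. not q, w1
11. not (Box r and r), w1
12. r, w1
13. not Box r, w1
14. not r, w2
Accessibility: w0Rw1, w1Rw2
Complete open branch: countermodel on a K-frame, so not valid in K.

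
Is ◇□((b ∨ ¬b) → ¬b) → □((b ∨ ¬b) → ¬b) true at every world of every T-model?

No, not valid

Tableau for the negation ¬(◇□((b ∨ ¬b) → ¬b) → □((b ∨ ¬b) → ¬b)):
1. ¬(◇□((b ∨ ¬b) → ¬b) → □((b ∨ ¬b) → ¬b)), 0
2. ◇□((b ∨ ¬b) → ¬b), 0
3. ¬□((b ∨ ¬b) → ¬b), 0
4. □((b ∨ ¬b) → ¬b), 1
5. (b ∨ ¬b) → ¬b, 1
6. ¬b, 1
7. ¬((b ∨ ¬b) → ¬b), 2
8. b ∨ ¬b, 2
9. b, 2
Accessibility: 0R0, 0R1, 0R2, 1R1, 2R2
The negation has an open branch (countermodel exists).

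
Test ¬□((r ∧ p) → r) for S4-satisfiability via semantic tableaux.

No, unsatisfiable

1. ¬□((r ∧ p) → r), w0
2. ¬((r ∧ p) → r), w1   [¬□-rule on 1: fresh world w1, w0Rw1]
3. r ∧ p, w1   [¬→-rule on 2]
4. ¬r, w1   [¬→-rule on 2]
5. r, w1   [∧-rule on 3]
6. p, w1   [∧-rule on 3]
Accessibility: w0Rw0, w0Rw1, w1Rw1
Branch closes: r and ¬r both at w1.
(One branch shown.) All branches close.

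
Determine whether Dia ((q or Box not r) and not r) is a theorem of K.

Invalid (countermodel exists)

Tableau for the negation not Dia ((q or Box not r) and not r):
1. not Dia ((q or Box not r) and not r), u
The negation has an open branch (countermodel exists).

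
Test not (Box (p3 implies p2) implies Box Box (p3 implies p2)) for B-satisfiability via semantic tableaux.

1. not (Box (p3 implies p2) implies Box Box (p3 implies p2)), w0
2. Box (p3 implies p2), w0
3. not Box Box (p3 implies p2), w0
4. p3 implies p2, w0
5. p2, w0
6. not Box (p3 implies p2), w1
7. p3 implies p2, w1
8. p2, w1
9. not (p3 implies p2), w2
10. p3, w2
11. not p2, w2
Accessibility: w0Rw0, w0Rw1, w1Rw0, w1Rw1, w1Rw2, w2Rw1, w2Rw2

Satisfiable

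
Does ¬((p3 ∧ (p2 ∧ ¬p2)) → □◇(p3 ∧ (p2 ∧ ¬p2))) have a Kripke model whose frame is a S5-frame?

No, unsatisfiable

1. ¬((p3 ∧ (p2 ∧ ¬p2)) → □◇(p3 ∧ (p2 ∧ ¬p2))), 0
2. p3 ∧ (p2 ∧ ¬p2), 0
3. ¬□◇(p3 ∧ (p2 ∧ ¬p2)), 0
4. p3, 0
5. p2 ∧ ¬p2, 0
6. p2, 0
7. ¬p2, 0
Accessibility: 0R0
Branch closes: p2 and ¬p2 both at 0.
Every branch closes; the branch above is one of them.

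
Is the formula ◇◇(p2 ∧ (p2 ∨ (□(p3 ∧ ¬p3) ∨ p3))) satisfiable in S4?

Yes, satisfiable

1. ◇◇(p2 ∧ (p2 ∨ (□(p3 ∧ ¬p3) ∨ p3))), 0
2. ◇(p2 ∧ (p2 ∨ (□(p3 ∧ ¬p3) ∨ p3))), 1   [◇-rule on 1: fresh world 1, 0R1]
3. p2 ∧ (p2 ∨ (□(p3 ∧ ¬p3) ∨ p3)), 2   [◇-rule on 2: fresh world 2, 1R2]
4. p2, 2   [∧-rule on 3]
5. p2 ∨ (□(p3 ∧ ¬p3) ∨ p3), 2   [∧-rule on 3]
6. □(p3 ∧ ¬p3) ∨ p3, 2   [∨-rule on 5 (branches; this branch)]
7. p3, 2   [∨-rule on 6 (branches; this branch)]
Accessibility: 0R0, 0R1, 0R2, 1R1, 1R2, 2R2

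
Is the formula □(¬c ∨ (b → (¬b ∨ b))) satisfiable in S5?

1. □(¬c ∨ (b → (¬b ∨ b))), u
2. ¬c ∨ (b → (¬b ∨ b)), u   [□-rule on 1 via uRu]
3. b → (¬b ∨ b), u   [∨-rule on 2 (branches; this branch)]
4. ¬b ∨ b, u   [→-rule on 3 (branches; this branch)]
5. b, u   [∨-rule on 4 (branches; this branch)]
Accessibility: uRu

Satisfiable (open branch found)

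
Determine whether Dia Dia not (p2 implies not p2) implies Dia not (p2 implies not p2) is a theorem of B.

Tableau for the negation not (Dia Dia not (p2 implies not p2) implies Dia not (p2 implies not p2)):
1. not (Dia Dia not (p2 implies not p2) implies Dia not (p2 implies not p2)), u
2. Dia Dia not (p2 implies not p2), u
3. not Dia not (p2 implies not p2), u
4. p2 implies not p2, u
5. not p2, u
6. Dia not (p2 implies not p2), v
7. p2 implies not p2, v
8. not p2, v
9. not (p2 implies not p2), w
10. p2, w
Accessibility: uRu, uRv, vRu, vRv, vRw, wRv, wRw
The negation has an open branch (countermodel exists).

Not valid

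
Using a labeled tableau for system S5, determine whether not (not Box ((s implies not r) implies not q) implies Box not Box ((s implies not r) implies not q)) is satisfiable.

Unsatisfiable

1. not (not Box ((s implies not r) implies not q) implies Box not Box ((s implies not r) implies not q)), u
2. not Box ((s implies not r) implies not q), u
3. not Box not Box ((s implies not r) implies not q), u
4. not ((s implies not r) implies not q), v
5. s implies not r, v
6. q, v
7. not r, v
8. Box ((s implies not r) implies not q), w
9. (s implies not r) implies not q, u
10. (s implies not r) implies not q, v
11. (s implies not r) implies not q, w
12. not (s implies not r), u
13. s, u
14. r, u
15. not (s implies not r), v
16. s, v
17. r, v
Accessibility: uRu, uRv, uRw, vRu, vRv, vRw, wRu, wRv, wRw
Branch closes: r and not r both at v.
All branches of the tableau close; one closing branch shown above.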